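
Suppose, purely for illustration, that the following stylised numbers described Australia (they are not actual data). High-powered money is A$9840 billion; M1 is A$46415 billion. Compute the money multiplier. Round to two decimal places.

The money multiplier is m = M / MB = 46415 / 9840 ≈ 4.71697.

4.72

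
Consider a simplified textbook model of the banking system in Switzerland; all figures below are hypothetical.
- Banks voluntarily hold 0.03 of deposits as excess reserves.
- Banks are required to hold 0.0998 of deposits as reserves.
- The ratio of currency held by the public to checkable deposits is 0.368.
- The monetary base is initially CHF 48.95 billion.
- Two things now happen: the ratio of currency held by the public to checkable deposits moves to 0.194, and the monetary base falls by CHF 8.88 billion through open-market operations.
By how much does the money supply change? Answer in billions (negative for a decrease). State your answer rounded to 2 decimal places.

CHF 13.24 billion

Before: m₁ = (1 + 0.368) / (0.0998 + 0.03 + 0.368) ≈ 2.74809, MB₁ = 48.95, so M₁ = 2.74809 × 48.95 ≈ 134.519 billion.
After: m₂ = (1 + 0.194) / (0.0998 + 0.03 + 0.194) ≈ 3.68746, MB₂ = 48.95 − 8.88 = 40.07, so M₂ = 3.68746 × 40.07 ≈ 147.7565 billion.
ΔM = M₂ − M₁ = 147.7565 − 134.519 = 13.2375 billion.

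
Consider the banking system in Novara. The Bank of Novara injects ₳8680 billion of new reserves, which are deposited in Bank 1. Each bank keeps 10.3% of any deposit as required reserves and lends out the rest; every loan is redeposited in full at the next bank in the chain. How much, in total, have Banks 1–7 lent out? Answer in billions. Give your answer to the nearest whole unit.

Bank i lends (1 − rr)^i of the original deposit: Bank 1 lends 8680·0.8970 = 7785.9600, Bank 2 lends 8680·0.8970² ≈ 6984.0061, and so on.
Summing a geometric series: total = 8680·[0.8970·(1 − 0.8970^7) / (1 − 0.8970)] ≈ 40271.7349 billion.

₳40272 billion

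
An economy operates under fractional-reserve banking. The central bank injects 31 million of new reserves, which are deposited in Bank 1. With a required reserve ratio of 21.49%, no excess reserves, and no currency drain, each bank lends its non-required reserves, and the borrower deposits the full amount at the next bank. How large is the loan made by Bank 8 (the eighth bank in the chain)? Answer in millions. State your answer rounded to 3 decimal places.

4.475 million

Each bank lends a fraction (1 − rr) = 0.7851 of the deposit it receives, so Bank 8 receives 31·0.7851^7 and lends 31·0.7851^8 ≈ 4.4747 million.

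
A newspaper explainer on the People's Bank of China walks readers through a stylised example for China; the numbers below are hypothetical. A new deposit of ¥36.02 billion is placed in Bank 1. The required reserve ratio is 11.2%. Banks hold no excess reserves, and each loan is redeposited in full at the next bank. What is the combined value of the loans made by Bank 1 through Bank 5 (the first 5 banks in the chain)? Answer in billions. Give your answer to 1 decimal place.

Bank i lends (1 − rr)^i of the original deposit: Bank 1 lends 36.02·0.8880 ≈ 31.9858, Bank 2 lends 36.02·0.8880² ≈ 28.4034, and so on.
Summing a geometric series: total = 36.02·[0.8880·(1 − 0.8880^5) / (1 − 0.8880)] ≈ 127.8974 billion.

¥127.9 billion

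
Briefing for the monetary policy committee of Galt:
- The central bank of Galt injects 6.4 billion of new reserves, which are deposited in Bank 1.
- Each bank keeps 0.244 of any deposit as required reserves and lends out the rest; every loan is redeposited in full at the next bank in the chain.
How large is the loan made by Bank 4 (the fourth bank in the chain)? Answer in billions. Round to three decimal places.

Each bank lends a fraction (1 − rr) = 0.7560 of the deposit it receives, so Bank 4 receives 6.4·0.7560^3 and lends 6.4·0.7560^4 ≈ 2.0906 billion.

2.091 billion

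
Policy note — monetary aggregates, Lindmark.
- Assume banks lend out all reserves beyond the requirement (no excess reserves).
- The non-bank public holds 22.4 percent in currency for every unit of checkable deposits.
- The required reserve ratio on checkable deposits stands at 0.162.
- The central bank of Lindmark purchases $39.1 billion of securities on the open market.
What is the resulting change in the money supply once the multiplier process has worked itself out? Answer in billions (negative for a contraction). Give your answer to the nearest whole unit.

The money multiplier is m = (1 + c) / (rr + c) = (1 + 0.224) / (0.162 + 0.224) ≈ 3.1710.
The purchase adds 39.1 billion of base, so ΔM = m × ΔMB = 3.1710 × (+39.1) = 123.9861 billion.

$124 billion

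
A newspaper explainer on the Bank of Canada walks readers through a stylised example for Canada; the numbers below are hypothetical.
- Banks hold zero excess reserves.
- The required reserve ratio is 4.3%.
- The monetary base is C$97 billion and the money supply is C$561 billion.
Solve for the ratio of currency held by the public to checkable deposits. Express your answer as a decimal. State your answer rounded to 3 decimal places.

Using m = M/MB = 561/97 ≈ 5.783505. From m = (1 + c)/(c + rr + e), rearranging gives 1 + c = m·(c + rr + e), so c·(1 − m) = m·(rr + e) − 1.
Hence c = [m·(rr + e) − 1]/(1 − m) = [5.783505 × (0.043 + 0) − 1] / (1 − 5.783505) ≈ 0.157063.

0.157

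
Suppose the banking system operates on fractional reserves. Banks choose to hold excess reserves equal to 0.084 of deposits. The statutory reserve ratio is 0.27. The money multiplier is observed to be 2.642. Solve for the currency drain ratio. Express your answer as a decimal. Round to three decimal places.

0.039

Using m = 2.642. From m = (1 + c)/(c + rr + e), rearranging gives 1 + c = m·(c + rr + e), so c·(1 − m) = m·(rr + e) − 1.
Hence c = [m·(rr + e) − 1]/(1 − m) = [2.642 × (0.27 + 0.084) − 1] / (1 − 2.642) ≈ 0.039423.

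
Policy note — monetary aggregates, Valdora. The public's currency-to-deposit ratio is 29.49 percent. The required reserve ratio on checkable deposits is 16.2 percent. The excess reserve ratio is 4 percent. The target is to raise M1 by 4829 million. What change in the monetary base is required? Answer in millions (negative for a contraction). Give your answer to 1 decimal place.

The money multiplier is m = (1 + c) / (rr + e + c) = (1 + 0.2949) / (0.162 + 0.04 + 0.2949) ≈ 2.605957.
ΔMB = ΔM / m = (+4829) / 2.605957 ≈ 1853.062 million.

1853.1 million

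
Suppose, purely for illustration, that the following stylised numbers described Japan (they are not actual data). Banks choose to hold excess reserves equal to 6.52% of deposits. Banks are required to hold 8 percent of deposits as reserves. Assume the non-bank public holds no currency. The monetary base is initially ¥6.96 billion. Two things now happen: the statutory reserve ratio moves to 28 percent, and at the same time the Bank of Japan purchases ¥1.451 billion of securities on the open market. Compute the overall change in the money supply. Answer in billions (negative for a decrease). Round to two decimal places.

-23.57 billion

Before: m₁ = 1 / (0.08 + 0.0652) ≈ 6.8871, MB₁ = 6.96, so M₁ = 6.8871 × 6.96 ≈ 47.9342 billion.
After: m₂ = 1 / (0.28 + 0.0652) ≈ 2.8969, MB₂ = 6.96 + 1.451 = 8.411, so M₂ = 2.8969 × 8.411 ≈ 24.3658 billion.
ΔM = M₂ − M₁ = 24.3658 − 47.9342 = -23.5684 billion.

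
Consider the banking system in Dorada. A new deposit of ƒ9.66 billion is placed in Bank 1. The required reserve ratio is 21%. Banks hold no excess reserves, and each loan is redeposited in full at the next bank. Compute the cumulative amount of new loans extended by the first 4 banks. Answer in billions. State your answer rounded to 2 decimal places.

ƒ22.19 billion

Bank i lends (1 − rr)^i of the original deposit: Bank 1 lends 9.66·0.7900 = 7.6314, Bank 2 lends 9.66·0.7900² ≈ 6.0288, and so on.
Summing a geometric series: total = 9.66·[0.7900·(1 − 0.7900^4) / (1 − 0.7900)] ≈ 22.1855 billion.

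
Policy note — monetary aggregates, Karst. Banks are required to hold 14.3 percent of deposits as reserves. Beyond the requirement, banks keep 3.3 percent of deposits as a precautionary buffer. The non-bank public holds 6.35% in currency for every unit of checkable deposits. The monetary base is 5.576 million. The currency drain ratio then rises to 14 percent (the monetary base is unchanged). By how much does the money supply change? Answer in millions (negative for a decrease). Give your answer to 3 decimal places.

-4.644 million

Initially m₁ = (1 + 0.0635) / (0.143 + 0.033 + 0.0635) ≈ 4.44050, so M₁ = 4.44050 × 5.576 ≈ 24.7602 million.
After the change m₂ = (1 + 0.14) / (0.143 + 0.033 + 0.14) ≈ 3.60759, so M₂ = 3.60759 × 5.576 ≈ 20.1159 million.
ΔM = M₂ − M₁ = 20.1159 − 24.7602 = -4.6443 million.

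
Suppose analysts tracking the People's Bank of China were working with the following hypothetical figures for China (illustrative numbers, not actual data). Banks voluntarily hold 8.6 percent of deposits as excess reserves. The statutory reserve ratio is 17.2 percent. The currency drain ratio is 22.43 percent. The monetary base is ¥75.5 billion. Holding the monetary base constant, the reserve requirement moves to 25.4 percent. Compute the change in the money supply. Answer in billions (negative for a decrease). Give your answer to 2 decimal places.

-27.85 billion

Initially m₁ = (1 + 0.2243) / (0.172 + 0.086 + 0.2243) ≈ 2.53846, so M₁ = 2.53846 × 75.5 ≈ 191.6537 billion.
After the change m₂ = (1 + 0.2243) / (0.254 + 0.086 + 0.2243) ≈ 2.16959, so M₂ = 2.16959 × 75.5 ≈ 163.804 billion.
ΔM = M₂ − M₁ = 163.804 − 191.6537 = -27.8497 billion.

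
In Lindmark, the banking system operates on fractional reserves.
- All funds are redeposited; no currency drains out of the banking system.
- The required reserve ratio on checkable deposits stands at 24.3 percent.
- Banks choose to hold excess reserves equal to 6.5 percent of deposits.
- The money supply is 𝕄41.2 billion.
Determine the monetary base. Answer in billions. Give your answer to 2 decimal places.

𝕄12.69 billion

The money multiplier is m = 1 / (rr + e) = 1 / (0.243 + 0.065) ≈ 3.24675.
MB = M / m = 41.2 / 3.24675 ≈ 12.6896 billion.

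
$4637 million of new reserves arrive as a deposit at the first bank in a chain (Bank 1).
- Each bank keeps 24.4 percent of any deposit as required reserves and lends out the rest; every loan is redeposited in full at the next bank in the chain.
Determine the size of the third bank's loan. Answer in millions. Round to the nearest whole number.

$2004 million

Each bank lends a fraction (1 − rr) = 0.7560 of the deposit it receives, so Bank 3 receives 4637·0.7560^2 and lends 4637·0.7560^3 ≈ 2003.5606 million.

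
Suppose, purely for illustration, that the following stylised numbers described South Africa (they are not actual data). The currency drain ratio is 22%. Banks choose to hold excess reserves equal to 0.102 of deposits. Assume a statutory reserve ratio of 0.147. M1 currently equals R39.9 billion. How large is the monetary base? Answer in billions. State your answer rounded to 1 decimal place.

The money multiplier is m = (1 + c) / (rr + e + c) = (1 + 0.22) / (0.147 + 0.102 + 0.22) ≈ 2.6013.
MB = M / m = 39.9 / 2.6013 ≈ 15.3385 billion.

R15.3 billion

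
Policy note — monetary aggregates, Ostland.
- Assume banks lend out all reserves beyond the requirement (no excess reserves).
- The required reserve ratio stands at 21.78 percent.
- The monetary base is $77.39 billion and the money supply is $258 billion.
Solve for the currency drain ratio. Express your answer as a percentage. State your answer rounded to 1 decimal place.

11.7%

Using m = M/MB = 258/77.39 ≈ 3.333764. From m = (1 + c)/(c + rr + e), rearranging gives 1 + c = m·(c + rr + e), so c·(1 − m) = m·(rr + e) − 1.
Hence c = [m·(rr + e) − 1]/(1 − m) = [3.333764 × (0.2178 + 0) − 1] / (1 − 3.333764) ≈ 0.117367.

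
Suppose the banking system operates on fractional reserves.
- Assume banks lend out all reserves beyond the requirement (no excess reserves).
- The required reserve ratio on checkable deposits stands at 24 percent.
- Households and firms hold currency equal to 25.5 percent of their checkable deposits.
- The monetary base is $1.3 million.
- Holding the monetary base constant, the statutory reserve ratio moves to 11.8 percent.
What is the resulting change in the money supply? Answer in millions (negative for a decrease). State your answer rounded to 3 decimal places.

Initially m₁ = (1 + 0.255) / (0.24 + 0.255) ≈ 2.53535, so M₁ = 2.53535 × 1.3 ≈ 3.296 million.
After the change m₂ = (1 + 0.255) / (0.118 + 0.255) ≈ 3.36461, so M₂ = 3.36461 × 1.3 ≈ 4.374 million.
ΔM = M₂ − M₁ = 4.374 − 3.296 = 1.078 million.

$1.078 million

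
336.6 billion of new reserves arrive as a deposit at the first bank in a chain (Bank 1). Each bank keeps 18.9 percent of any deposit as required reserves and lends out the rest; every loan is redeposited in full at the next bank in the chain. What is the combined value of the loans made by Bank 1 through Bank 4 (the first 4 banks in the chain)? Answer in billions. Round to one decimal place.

Bank i lends (1 − rr)^i of the original deposit: Bank 1 lends 336.6·0.8110 = 272.9826, Bank 2 lends 336.6·0.8110² ≈ 221.3889, and so on.
Summing a geometric series: total = 336.6·[0.8110·(1 − 0.8110^4) / (1 − 0.8110)] ≈ 819.5300 billion.

819.5 billion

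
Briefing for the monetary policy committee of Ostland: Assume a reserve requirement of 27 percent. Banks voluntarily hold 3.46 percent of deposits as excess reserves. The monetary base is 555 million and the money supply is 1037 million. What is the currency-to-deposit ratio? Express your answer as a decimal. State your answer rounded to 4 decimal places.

Using m = M/MB = 1037/555 ≈ 1.868468. From m = (1 + c)/(c + rr + e), rearranging gives 1 + c = m·(c + rr + e), so c·(1 − m) = m·(rr + e) − 1.
Hence c = [m·(rr + e) − 1]/(1 − m) = [1.868468 × (0.27 + 0.0346) − 1] / (1 − 1.868468) ≈ 0.496120.

0.4961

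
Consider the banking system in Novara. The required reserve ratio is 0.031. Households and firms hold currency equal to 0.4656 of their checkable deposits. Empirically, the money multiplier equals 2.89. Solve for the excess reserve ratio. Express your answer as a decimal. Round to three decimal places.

0.011

Using m = 2.89. Since m = (1 + c)/(c + rr + e), the denominator satisfies c + rr + e = (1 + c)/m = (1 + 0.4656) / 2.89 ≈ 0.507128.
With c = 0.4656 and rr = 0.031, the excess reserve ratio is 0.507128 − 0.4656 − 0.031 = 0.010528.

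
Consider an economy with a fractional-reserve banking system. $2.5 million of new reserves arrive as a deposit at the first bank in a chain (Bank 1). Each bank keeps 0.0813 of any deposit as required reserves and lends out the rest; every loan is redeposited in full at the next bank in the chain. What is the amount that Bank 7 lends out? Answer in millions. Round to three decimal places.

Each bank lends a fraction (1 − rr) = 0.9187 of the deposit it receives, so Bank 7 receives 2.5·0.9187^6 and lends 2.5·0.9187^7 ≈ 1.3809 million.

$1.381 million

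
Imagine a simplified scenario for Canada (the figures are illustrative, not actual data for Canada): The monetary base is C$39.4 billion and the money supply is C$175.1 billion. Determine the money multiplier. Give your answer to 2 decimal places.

4.44

The money multiplier is m = M / MB = 175.1 / 39.4 ≈ 4.44416.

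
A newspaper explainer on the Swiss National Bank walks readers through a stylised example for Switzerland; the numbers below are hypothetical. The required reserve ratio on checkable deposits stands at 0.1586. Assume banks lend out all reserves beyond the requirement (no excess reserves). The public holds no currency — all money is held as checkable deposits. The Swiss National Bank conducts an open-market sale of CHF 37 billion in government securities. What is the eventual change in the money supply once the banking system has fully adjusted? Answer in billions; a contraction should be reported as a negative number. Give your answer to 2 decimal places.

The simple money multiplier is m = 1/rr = 1/0.1586 ≈ 6.30517.
An open-market sale reduces the monetary base by 37 billion, so ΔM = m × ΔMB = 6.30517 × (−37) ≈ -233.2913 billion.

-233.29 billion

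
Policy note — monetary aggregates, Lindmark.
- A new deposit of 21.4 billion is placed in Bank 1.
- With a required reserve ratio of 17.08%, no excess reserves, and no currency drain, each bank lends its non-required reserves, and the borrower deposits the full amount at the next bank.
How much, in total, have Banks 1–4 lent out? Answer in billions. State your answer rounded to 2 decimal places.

Bank i lends (1 − rr)^i of the original deposit: Bank 1 lends 21.4·0.8292 ≈ 17.7449, Bank 2 lends 21.4·0.8292² ≈ 14.7141, and so on.
Summing a geometric series: total = 21.4·[0.8292·(1 − 0.8292^4) / (1 − 0.8292)] ≈ 54.7768 billion.

54.78 billion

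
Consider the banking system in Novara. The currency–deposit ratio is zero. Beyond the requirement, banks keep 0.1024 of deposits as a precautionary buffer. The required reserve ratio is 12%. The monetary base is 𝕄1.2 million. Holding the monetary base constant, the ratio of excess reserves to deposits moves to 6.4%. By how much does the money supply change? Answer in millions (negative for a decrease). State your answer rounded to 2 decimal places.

Initially m₁ = 1 / (0.12 + 0.1024) ≈ 4.4964, so M₁ = 4.4964 × 1.2 ≈ 5.3957 million.
After the change m₂ = 1 / (0.12 + 0.064) ≈ 5.4348, so M₂ = 5.4348 × 1.2 ≈ 6.5218 million.
ΔM = M₂ − M₁ = 6.5218 − 5.3957 = 1.1261 million.

𝕄1.13 million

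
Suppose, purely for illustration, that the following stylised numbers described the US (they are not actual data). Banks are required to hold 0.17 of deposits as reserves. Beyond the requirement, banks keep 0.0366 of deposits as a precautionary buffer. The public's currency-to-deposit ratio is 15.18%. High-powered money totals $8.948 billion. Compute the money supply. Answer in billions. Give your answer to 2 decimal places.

$28.76 billion

The money multiplier is m = (1 + c) / (rr + e + c) = (1 + 0.1518) / (0.17 + 0.0366 + 0.1518) ≈ 3.2137.
So M = m × MB = 3.2137 × 8.948 ≈ 28.7562 billion.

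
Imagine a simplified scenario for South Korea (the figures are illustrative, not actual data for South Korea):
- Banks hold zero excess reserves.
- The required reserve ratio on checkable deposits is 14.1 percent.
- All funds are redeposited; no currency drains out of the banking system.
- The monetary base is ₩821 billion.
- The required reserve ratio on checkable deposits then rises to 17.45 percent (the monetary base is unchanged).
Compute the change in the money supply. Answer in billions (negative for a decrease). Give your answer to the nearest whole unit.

Initially m₁ = 1 / (0.141) ≈ 7.0922, so M₁ = 7.0922 × 821 = 5822.6962 billion.
After the change m₂ = 1 / (0.1745) ≈ 5.7307, so M₂ = 5.7307 × 821 = 4704.9047 billion.
ΔM = M₂ − M₁ = 4704.9047 − 5822.6962 = -1117.7915 billion.

-1118 billion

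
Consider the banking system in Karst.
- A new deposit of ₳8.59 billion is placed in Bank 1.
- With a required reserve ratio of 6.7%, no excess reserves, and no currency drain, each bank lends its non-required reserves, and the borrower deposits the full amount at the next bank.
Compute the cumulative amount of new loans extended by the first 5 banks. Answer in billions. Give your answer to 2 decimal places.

₳35.05 billion

Bank i lends (1 − rr)^i of the original deposit: Bank 1 lends 8.59·0.9330 ≈ 8.0145, Bank 2 lends 8.59·0.9330² ≈ 7.4775, and so on.
Summing a geometric series: total = 8.59·[0.9330·(1 − 0.9330^5) / (1 − 0.9330)] ≈ 35.0505 billion.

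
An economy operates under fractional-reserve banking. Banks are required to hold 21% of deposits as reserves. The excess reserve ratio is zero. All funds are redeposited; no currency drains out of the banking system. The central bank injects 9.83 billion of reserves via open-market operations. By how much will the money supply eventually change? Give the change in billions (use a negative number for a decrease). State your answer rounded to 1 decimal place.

46.8 billion

The simple money multiplier is m = 1/rr = 1/0.21 ≈ 4.7619.
An open-market purchase increases the monetary base by 9.83 billion, so ΔM = m × ΔMB = 4.7619 × 9.83 ≈ 46.8095 billion.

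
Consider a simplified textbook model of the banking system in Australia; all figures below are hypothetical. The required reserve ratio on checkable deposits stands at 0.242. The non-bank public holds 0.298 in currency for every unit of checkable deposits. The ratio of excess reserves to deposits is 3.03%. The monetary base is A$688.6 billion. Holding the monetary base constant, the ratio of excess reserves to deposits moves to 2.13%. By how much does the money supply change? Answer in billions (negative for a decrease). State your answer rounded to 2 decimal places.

Initially m₁ = (1 + 0.298) / (0.242 + 0.0303 + 0.298) ≈ 2.275995, so M₁ = 2.275995 × 688.6 ≈ 1567.2502 billion.
After the change m₂ = (1 + 0.298) / (0.242 + 0.0213 + 0.298) ≈ 2.312489, so M₂ = 2.312489 × 688.6 ≈ 1592.3799 billion.
ΔM = M₂ − M₁ = 1592.3799 − 1567.2502 = 25.1297 billion.

A$25.13 billion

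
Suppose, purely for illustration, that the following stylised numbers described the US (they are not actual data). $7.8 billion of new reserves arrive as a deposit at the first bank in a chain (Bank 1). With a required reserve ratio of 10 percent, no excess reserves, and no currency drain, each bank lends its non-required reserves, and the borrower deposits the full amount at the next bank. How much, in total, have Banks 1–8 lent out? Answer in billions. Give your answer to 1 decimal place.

$40.0 billion

Bank i lends (1 − rr)^i of the original deposit: Bank 1 lends 7.8·0.9000 = 7.0200, Bank 2 lends 7.8·0.9000² = 6.3180, and so on.
Summing a geometric series: total = 7.8·[0.9000·(1 − 0.9000^8) / (1 − 0.9000)] ≈ 39.9812 billion.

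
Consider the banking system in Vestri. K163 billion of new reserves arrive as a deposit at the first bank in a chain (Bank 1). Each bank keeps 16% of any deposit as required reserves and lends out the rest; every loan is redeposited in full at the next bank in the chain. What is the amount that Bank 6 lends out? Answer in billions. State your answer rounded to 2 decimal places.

K57.26 billion

Each bank lends a fraction (1 − rr) = 0.8400 of the deposit it receives, so Bank 6 receives 163·0.8400^5 and lends 163·0.8400^6 ≈ 57.2616 billion.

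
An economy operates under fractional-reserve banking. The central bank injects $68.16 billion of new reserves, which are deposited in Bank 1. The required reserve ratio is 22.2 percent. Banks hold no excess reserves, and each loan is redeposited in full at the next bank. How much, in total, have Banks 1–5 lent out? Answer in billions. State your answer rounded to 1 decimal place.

Bank i lends (1 − rr)^i of the original deposit: Bank 1 lends 68.16·0.7780 ≈ 53.0285, Bank 2 lends 68.16·0.7780² ≈ 41.2562, and so on.
Summing a geometric series: total = 68.16·[0.7780·(1 − 0.7780^5) / (1 − 0.7780)] ≈ 170.7816 billion.

$170.8 billion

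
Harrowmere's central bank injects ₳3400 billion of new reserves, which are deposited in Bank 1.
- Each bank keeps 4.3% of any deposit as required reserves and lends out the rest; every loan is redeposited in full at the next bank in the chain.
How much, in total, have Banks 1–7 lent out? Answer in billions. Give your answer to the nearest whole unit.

₳20040 billion

Bank i lends (1 − rr)^i of the original deposit: Bank 1 lends 3400·0.9570 = 3253.8000, Bank 2 lends 3400·0.9570² = 3113.8866, and so on.
Summing a geometric series: total = 3400·[0.9570·(1 − 0.9570^7) / (1 − 0.9570)] ≈ 20040.1640 billion.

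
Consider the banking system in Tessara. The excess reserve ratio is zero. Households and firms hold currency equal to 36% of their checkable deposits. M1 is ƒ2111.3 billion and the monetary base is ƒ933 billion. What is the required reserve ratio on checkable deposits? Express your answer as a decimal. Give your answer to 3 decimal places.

Using m = M/MB = 2111.3/933 ≈ 2.262915. Since m = (1 + c)/(c + rr + e), the denominator satisfies c + rr + e = (1 + c)/m = (1 + 0.36) / 2.262915 ≈ 0.600995.
With c = 0.36 and e = 0, the required reserve ratio on checkable deposits is 0.600995 − 0.36 − 0 = 0.240995.

0.241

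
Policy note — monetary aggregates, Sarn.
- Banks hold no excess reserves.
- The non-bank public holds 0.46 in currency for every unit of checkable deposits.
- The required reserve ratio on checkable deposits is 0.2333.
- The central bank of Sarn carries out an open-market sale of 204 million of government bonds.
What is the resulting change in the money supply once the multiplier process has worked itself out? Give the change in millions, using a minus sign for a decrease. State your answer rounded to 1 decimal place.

The money multiplier is m = (1 + c) / (rr + c) = (1 + 0.46) / (0.2333 + 0.46) ≈ 2.10587.
The sale removes 204 million of base, so ΔM = m × ΔMB = 2.10587 × (−204) ≈ -429.5975 million.

-429.6 million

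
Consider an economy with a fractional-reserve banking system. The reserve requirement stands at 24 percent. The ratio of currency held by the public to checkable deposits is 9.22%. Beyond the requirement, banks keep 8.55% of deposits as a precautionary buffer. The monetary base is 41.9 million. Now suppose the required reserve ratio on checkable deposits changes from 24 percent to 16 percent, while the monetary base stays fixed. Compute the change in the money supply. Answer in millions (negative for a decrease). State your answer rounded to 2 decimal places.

Initially m₁ = (1 + 0.0922) / (0.24 + 0.0855 + 0.0922) ≈ 2.61480, so M₁ = 2.61480 × 41.9 ≈ 109.5601 million.
After the change m₂ = (1 + 0.0922) / (0.16 + 0.0855 + 0.0922) ≈ 3.23423, so M₂ = 3.23423 × 41.9 ≈ 135.5142 million.
ΔM = M₂ − M₁ = 135.5142 − 109.5601 = 25.9541 million.

25.95 million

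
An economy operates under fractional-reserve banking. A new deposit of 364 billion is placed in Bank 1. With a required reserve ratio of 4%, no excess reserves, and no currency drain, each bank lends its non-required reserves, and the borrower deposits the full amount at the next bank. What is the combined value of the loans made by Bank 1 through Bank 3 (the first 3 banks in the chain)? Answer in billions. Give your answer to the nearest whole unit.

1007 billion

Bank i lends (1 − rr)^i of the original deposit: Bank 1 lends 364·0.9600 = 349.4400, Bank 2 lends 364·0.9600² = 335.4624, and so on.
Summing a geometric series: total = 364·[0.9600·(1 − 0.9600^3) / (1 − 0.9600)] ≈ 1006.9463 billion.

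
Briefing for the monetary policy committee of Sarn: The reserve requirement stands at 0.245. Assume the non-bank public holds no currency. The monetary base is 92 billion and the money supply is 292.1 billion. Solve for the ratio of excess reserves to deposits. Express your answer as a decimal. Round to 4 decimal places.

Using m = M/MB = 292.1/92 = 3.175000. Since m = (1 + c)/(c + rr + e), the denominator satisfies c + rr + e = (1 + c)/m = (1 + 0) / 3.175000 ≈ 0.314961.
With c = 0 and rr = 0.245, the ratio of excess reserves to deposits is 0.314961 − 0 − 0.245 = 0.069961.

0.0700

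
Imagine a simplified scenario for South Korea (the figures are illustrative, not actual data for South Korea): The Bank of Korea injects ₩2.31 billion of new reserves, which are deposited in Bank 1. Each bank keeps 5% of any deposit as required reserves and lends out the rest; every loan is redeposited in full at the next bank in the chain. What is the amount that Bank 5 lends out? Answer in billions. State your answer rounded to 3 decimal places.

Each bank lends a fraction (1 − rr) = 0.9500 of the deposit it receives, so Bank 5 receives 2.31·0.9500^4 and lends 2.31·0.9500^5 ≈ 1.7874 billion.

₩1.787 billion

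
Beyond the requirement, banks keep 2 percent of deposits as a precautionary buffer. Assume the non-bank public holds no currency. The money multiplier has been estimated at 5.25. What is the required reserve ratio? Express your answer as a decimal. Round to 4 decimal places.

0.1705

Using m = 5.25. Since m = (1 + c)/(c + rr + e), the denominator satisfies c + rr + e = (1 + c)/m = (1 + 0) / 5.25 ≈ 0.190476.
With c = 0 and e = 0.02, the required reserve ratio is 0.190476 − 0 − 0.02 = 0.170476.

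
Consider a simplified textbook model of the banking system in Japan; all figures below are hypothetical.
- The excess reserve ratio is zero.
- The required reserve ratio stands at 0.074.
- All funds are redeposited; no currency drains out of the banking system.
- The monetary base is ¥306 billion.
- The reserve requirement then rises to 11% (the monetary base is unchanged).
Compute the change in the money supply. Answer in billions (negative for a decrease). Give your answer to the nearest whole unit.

-1353 billion

Initially m₁ = 1 / (0.074) ≈ 13.5135, so M₁ = 13.5135 × 306 = 4135.131 billion.
After the change m₂ = 1 / (0.11) ≈ 9.0909, so M₂ = 9.0909 × 306 = 2781.8154 billion.
ΔM = M₂ − M₁ = 2781.8154 − 4135.131 = -1353.3156 billion.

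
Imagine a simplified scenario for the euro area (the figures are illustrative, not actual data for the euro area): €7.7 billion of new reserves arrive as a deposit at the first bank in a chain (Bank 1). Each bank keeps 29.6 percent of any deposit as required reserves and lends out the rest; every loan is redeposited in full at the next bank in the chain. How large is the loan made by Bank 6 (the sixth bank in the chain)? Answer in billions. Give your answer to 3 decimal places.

Each bank lends a fraction (1 − rr) = 0.7040 of the deposit it receives, so Bank 6 receives 7.7·0.7040^5 and lends 7.7·0.7040^6 ≈ 0.9374 billion.

€0.937 billion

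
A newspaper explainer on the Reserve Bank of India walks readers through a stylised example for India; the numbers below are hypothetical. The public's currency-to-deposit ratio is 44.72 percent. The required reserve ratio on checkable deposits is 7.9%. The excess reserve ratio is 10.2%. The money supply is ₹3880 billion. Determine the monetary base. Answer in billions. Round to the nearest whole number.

₹1684 billion

The money multiplier is m = (1 + c) / (rr + e + c) = (1 + 0.4472) / (0.079 + 0.102 + 0.4472) ≈ 2.30372.
MB = M / m = 3880 / 2.30372 ≈ 1684.2325 billion.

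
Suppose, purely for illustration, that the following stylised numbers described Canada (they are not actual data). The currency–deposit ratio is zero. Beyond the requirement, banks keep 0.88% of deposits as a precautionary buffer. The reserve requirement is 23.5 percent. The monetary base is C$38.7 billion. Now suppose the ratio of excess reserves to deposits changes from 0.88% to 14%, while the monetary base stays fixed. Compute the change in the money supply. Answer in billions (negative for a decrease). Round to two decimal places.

-55.54 billion

Initially m₁ = 1 / (0.235 + 0.0088) ≈ 4.10172, so M₁ = 4.10172 × 38.7 ≈ 158.7366 billion.
After the change m₂ = 1 / (0.235 + 0.14) ≈ 2.66667, so M₂ = 2.66667 × 38.7 ≈ 103.2001 billion.
ΔM = M₂ − M₁ = 103.2001 − 158.7366 = -55.5365 billion.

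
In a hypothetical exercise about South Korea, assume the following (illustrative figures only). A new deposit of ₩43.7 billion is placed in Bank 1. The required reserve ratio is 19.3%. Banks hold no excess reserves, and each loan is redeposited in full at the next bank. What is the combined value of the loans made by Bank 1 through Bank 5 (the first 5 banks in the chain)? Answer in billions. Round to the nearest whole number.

Bank i lends (1 − rr)^i of the original deposit: Bank 1 lends 43.7·0.8070 = 35.2659, Bank 2 lends 43.7·0.8070² ≈ 28.4596, and so on.
Summing a geometric series: total = 43.7·[0.8070·(1 − 0.8070^5) / (1 − 0.8070)] ≈ 120.1838 billion.

₩120 billion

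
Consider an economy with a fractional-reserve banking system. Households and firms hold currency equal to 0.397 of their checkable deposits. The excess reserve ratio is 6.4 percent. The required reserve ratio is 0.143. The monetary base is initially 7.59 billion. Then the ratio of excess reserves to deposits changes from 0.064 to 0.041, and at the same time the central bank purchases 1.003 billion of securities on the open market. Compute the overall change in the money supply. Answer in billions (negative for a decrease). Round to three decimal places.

3.107 billion

Before: m₁ = (1 + 0.397) / (0.143 + 0.064 + 0.397) ≈ 2.31291, MB₁ = 7.59, so M₁ = 2.31291 × 7.59 ≈ 17.555 billion.
After: m₂ = (1 + 0.397) / (0.143 + 0.041 + 0.397) ≈ 2.40448, MB₂ = 7.59 + 1.003 = 8.593, so M₂ = 2.40448 × 8.593 ≈ 20.6617 billion.
ΔM = M₂ − M₁ = 20.6617 − 17.555 = 3.1067 billion.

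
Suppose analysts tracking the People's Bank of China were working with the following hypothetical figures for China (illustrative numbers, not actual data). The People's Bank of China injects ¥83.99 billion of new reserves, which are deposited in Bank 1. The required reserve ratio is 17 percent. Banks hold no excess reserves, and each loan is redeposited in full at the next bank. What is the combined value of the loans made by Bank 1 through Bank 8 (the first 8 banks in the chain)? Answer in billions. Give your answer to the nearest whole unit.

¥318 billion

Bank i lends (1 − rr)^i of the original deposit: Bank 1 lends 83.99·0.8300 = 69.7117, Bank 2 lends 83.99·0.8300² ≈ 57.8607, and so on.
Summing a geometric series: total = 83.99·[0.8300·(1 − 0.8300^8) / (1 − 0.8300)] ≈ 317.7093 billion.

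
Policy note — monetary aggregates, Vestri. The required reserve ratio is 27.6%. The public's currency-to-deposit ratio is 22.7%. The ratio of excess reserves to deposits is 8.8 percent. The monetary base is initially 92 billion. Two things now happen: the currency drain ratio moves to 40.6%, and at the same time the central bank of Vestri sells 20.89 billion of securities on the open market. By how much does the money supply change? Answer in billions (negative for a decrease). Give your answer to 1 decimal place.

-61.2 billion

Before: m₁ = (1 + 0.227) / (0.276 + 0.088 + 0.227) ≈ 2.0761, MB₁ = 92, so M₁ = 2.0761 × 92 = 191.0012 billion.
After: m₂ = (1 + 0.406) / (0.276 + 0.088 + 0.406) ≈ 1.8260, MB₂ = 92 − 20.89 = 71.11, so M₂ = 1.8260 × 71.11 ≈ 129.8469 billion.
ΔM = M₂ − M₁ = 129.8469 − 191.0012 = -61.1543 billion.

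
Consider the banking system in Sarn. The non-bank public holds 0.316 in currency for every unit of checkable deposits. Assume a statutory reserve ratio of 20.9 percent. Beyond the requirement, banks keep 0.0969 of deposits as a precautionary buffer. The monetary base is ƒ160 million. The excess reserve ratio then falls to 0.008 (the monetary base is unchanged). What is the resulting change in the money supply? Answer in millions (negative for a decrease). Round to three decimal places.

Initially m₁ = (1 + 0.316) / (0.209 + 0.0969 + 0.316) ≈ 2.1160958, so M₁ = 2.1160958 × 160 ≈ 338.5753 million.
After the change m₂ = (1 + 0.316) / (0.209 + 0.008 + 0.316) ≈ 2.4690432, so M₂ = 2.4690432 × 160 ≈ 395.0469 million.
ΔM = M₂ − M₁ = 395.0469 − 338.5753 = 56.4716 million.

ƒ56.472 million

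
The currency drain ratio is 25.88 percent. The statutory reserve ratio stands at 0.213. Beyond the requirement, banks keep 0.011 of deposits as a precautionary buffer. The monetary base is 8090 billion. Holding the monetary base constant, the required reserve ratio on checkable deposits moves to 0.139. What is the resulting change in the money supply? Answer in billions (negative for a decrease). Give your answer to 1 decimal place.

3818.2 billion

Initially m₁ = (1 + 0.2588) / (0.213 + 0.011 + 0.2588) ≈ 2.607291, so M₁ = 2.607291 × 8090 ≈ 21092.9842 billion.
After the change m₂ = (1 + 0.2588) / (0.139 + 0.011 + 0.2588) ≈ 3.079256, so M₂ = 3.079256 × 8090 ≈ 24911.181 billion.
ΔM = M₂ − M₁ = 24911.181 − 21092.9842 = 3818.1968 billion.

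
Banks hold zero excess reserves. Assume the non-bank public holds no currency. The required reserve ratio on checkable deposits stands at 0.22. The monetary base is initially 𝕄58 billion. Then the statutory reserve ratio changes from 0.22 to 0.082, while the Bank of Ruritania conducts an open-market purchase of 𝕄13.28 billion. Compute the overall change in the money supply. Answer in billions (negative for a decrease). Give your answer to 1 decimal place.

𝕄605.6 billion

Before: m₁ = 1 / (0.22) ≈ 4.5455, MB₁ = 58, so M₁ = 4.5455 × 58 = 263.639 billion.
After: m₂ = 1 / (0.082) ≈ 12.1951, MB₂ = 58 + 13.28 = 71.28, so M₂ = 12.1951 × 71.28 ≈ 869.2667 billion.
ΔM = M₂ − M₁ = 869.2667 − 263.639 = 605.6277 billion.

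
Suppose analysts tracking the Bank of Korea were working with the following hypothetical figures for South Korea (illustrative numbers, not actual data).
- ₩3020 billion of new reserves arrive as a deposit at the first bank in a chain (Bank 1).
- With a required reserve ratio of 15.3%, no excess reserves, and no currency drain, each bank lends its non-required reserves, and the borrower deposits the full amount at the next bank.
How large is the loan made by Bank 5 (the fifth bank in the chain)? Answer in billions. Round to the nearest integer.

₩1317 billion

Each bank lends a fraction (1 − rr) = 0.8470 of the deposit it receives, so Bank 5 receives 3020·0.8470^4 and lends 3020·0.8470^5 ≈ 1316.5095 billion.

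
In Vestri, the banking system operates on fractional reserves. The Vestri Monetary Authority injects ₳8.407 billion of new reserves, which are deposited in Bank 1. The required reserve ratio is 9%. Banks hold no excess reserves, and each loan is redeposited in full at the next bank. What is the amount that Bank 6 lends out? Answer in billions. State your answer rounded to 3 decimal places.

₳4.774 billion

Each bank lends a fraction (1 − rr) = 0.9100 of the deposit it receives, so Bank 6 receives 8.407·0.9100^5 and lends 8.407·0.9100^6 ≈ 4.7741 billion.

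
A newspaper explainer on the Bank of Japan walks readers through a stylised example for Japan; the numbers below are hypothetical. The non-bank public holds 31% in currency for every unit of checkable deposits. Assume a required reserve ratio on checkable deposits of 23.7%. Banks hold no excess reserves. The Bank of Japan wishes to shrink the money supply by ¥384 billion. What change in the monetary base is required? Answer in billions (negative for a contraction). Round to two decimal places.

-160.34 billion

The money multiplier is m = (1 + c) / (rr + c) = (1 + 0.31) / (0.237 + 0.31) ≈ 2.394881.
ΔMB = ΔM / m = (−384) / 2.394881 ≈ -160.342 billion.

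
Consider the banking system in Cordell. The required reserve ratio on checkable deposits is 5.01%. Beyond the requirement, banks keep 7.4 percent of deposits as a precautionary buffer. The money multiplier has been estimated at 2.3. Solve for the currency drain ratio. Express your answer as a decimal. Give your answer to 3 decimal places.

0.550

Using m = 2.3. From m = (1 + c)/(c + rr + e), rearranging gives 1 + c = m·(c + rr + e), so c·(1 − m) = m·(rr + e) − 1.
Hence c = [m·(rr + e) − 1]/(1 − m) = [2.3 × (0.0501 + 0.074) − 1] / (1 − 2.3) ≈ 0.549669.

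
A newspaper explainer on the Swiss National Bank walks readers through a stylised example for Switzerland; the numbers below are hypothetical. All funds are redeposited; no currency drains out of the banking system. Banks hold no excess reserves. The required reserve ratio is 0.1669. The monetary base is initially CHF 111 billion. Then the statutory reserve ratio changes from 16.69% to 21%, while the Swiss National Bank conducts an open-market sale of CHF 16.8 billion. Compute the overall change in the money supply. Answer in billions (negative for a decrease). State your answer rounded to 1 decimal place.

-216.5 billion

Before: m₁ = 1 / (0.1669) ≈ 5.99161, MB₁ = 111, so M₁ = 5.99161 × 111 ≈ 665.0687 billion.
After: m₂ = 1 / (0.21) ≈ 4.76190, MB₂ = 111 − 16.8 = 94.2, so M₂ = 4.76190 × 94.2 ≈ 448.571 billion.
ΔM = M₂ − M₁ = 448.571 − 665.0687 = -216.4977 billion.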